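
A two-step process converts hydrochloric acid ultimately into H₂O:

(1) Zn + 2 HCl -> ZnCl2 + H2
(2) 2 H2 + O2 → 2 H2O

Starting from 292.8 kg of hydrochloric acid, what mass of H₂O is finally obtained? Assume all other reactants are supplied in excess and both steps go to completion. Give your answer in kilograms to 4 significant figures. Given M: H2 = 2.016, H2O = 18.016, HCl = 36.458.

72.34 kg

292.8 kg = 292800 g.
n(HCl) = 292800 / 36.458 = 8031.2 mol.
Step 1 gives a 2:1 ratio of HCl to H2, so n(H2) = 4015.6 mol.
In step 2 the H2:H2O ratio is 2:2, so n(H2O) = 4015.6 mol.
Mass of H2O = 4015.6 × 18.016 = 72345 g = 72.34 kg.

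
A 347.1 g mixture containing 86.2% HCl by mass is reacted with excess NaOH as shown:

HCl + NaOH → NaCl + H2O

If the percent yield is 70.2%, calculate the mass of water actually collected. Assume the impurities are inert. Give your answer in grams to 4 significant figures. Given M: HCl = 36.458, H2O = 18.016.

103.8 g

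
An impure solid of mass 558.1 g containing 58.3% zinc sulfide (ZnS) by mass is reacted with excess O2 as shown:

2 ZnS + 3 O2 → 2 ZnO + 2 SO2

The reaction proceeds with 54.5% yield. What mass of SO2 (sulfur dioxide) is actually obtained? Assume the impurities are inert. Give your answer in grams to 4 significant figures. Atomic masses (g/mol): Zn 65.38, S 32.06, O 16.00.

Pure ZnS available = 558.1 g × 0.583 = 325.37 g.
M(ZnS) = 65.38 + 32.06 = 97.44 g/mol.
M(SO2) = 32.06 + 2(16.00) = 64.06 g/mol.
n(ZnS) = 325.37 g / 97.44 g/mol = 3.3392 mol.
From the equation the ZnS:SO2 mole ratio is 2:2, so n(SO2) = 3.3392 × 2/2 = 3.3392 mol.
Mass of SO2 = 3.3392 mol × 64.06 g/mol = 213.91 g.
Actual mass collected = 213.91 g × 0.545 = 116.58 g.

116.6 g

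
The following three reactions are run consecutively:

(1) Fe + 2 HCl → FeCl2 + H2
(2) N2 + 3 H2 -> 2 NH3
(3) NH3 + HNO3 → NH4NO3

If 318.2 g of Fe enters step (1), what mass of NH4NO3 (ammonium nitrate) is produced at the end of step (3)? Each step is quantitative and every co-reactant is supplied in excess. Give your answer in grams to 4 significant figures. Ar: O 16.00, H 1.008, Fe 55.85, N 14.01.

304.1 g

M(Fe) = 55.85 g/mol.
M(NH4NO3) = 2(14.01) + 4(1.008) + 3(16.00) = 80.052 g/mol.
n(Fe) = 318.2 / 55.85 = 5.6974 mol.
Reaction (1): Fe→H2 ratio 1:1 ⇒ n(H2) = 5.6974 mol.
Reaction (2): H2→NH3 ratio 3:2 ⇒ n(NH3) = 3.7983 mol.
Reaction (3): NH3→NH4NO3 ratio 1:1 ⇒ n(NH4NO3) = 3.7983 mol.
Mass of NH4NO3 = 3.7983 × 80.052 = 304.06 g.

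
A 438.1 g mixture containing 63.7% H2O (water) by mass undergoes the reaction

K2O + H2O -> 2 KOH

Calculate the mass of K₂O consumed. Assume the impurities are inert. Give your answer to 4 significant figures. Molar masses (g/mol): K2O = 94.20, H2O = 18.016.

Mass of pure H2O = 438.1 g × 0.637 = 279.07 g.
n(H2O) = 279.07 g / 18.016 g/mol = 15.490 mol.
From the equation the H2O:K2O mole ratio is 1:1, so n(K2O) = 15.490 × 1/1 = 15.490 mol.
Mass of K2O = 15.490 mol × 94.20 g/mol = 1459.2 g.

1459 g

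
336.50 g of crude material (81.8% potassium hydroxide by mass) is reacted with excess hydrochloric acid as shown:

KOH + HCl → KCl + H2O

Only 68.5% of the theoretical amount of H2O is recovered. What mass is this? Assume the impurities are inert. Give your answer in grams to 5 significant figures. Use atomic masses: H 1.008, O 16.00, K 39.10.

60.543 g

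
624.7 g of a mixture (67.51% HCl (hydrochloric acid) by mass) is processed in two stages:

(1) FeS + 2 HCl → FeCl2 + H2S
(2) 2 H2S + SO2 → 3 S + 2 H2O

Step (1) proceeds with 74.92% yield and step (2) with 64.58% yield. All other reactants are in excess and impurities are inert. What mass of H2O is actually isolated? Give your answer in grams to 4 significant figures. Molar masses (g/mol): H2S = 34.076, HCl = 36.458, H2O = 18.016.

50.42 g

Pure HCl = 624.7 × 0.6751 = 421.73 g.
n(HCl) = 421.73 / 36.458 = 11.568 mol.
Step 1 (HCl:H2S = 2:1): theoretical n(H2S) = 5.7838 mol; at 74.92% yield, n(H2S) = 4.3333 mol.
Step 2 (H2S:H2O = 2:2): theoretical n(H2O) = 4.3333 mol, so theoretical mass = 4.3333 × 18.016 = 78.068 g.
At 64.58% yield, actual mass of H2O = 78.068 × 0.6458 = 50.416 g.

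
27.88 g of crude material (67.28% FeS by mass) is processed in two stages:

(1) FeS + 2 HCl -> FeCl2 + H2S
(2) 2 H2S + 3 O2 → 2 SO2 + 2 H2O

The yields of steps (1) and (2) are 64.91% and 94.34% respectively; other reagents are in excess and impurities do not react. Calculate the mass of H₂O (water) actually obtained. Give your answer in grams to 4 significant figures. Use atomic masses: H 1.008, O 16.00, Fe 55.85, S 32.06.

2.354 g

Pure FeS = 27.88 × 0.6728 = 18.758 g.
M(FeS) = 55.85 + 32.06 = 87.91 g/mol.
M(H2O) = 2(1.008) + 16.00 = 18.016 g/mol.
n(FeS) = 18.758 / 87.91 = 0.21337 mol.
Step 1 (FeS:H2S = 1:1): theoretical n(H2S) = 0.21337 mol; at 64.91% yield, n(H2S) = 0.13850 mol.
Step 2 (H2S:H2O = 2:2): theoretical n(H2O) = 0.13850 mol, so theoretical mass = 0.13850 × 18.016 = 2.4952 g.
At 94.34% yield, actual mass of H2O = 2.4952 × 0.9434 = 2.3540 g.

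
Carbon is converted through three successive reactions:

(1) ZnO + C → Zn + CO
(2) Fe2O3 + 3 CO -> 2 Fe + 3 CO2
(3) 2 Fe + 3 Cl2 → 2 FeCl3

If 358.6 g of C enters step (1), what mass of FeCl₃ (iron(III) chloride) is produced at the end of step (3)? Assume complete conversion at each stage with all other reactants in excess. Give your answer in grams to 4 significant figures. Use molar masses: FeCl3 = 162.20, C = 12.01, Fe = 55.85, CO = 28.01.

n(C) = 358.6 / 12.01 = 29.858 mol.
Reaction (1): C→CO ratio 1:1 ⇒ n(CO) = 29.858 mol.
Reaction (2): CO→Fe ratio 3:2 ⇒ n(Fe) = 19.906 mol.
Reaction (3): Fe→FeCl3 ratio 2:2 ⇒ n(FeCl3) = 19.906 mol.
Mass of FeCl3 = 19.906 × 162.20 = 3228.7 g.

3229 g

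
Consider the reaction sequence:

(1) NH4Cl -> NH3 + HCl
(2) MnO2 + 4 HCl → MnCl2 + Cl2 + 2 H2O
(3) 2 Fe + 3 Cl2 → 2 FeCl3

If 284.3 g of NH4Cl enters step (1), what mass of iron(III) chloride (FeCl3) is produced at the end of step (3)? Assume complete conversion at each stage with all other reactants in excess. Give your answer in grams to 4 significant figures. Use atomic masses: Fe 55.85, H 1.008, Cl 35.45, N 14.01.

143.7 g

M(NH4Cl) = 14.01 + 4(1.008) + 35.45 = 53.492 g/mol.
M(FeCl3) = 55.85 + 3(35.45) = 162.20 g/mol.
n(NH4Cl) = 284.3 / 53.492 = 5.3148 mol.
Reaction (1): NH4Cl→HCl ratio 1:1 ⇒ n(HCl) = 5.3148 mol.
Reaction (2): HCl→Cl2 ratio 4:1 ⇒ n(Cl2) = 1.3287 mol.
Reaction (3): Cl2→FeCl3 ratio 3:2 ⇒ n(FeCl3) = 0.88580 mol.
Mass of FeCl3 = 0.88580 × 162.20 = 143.68 g.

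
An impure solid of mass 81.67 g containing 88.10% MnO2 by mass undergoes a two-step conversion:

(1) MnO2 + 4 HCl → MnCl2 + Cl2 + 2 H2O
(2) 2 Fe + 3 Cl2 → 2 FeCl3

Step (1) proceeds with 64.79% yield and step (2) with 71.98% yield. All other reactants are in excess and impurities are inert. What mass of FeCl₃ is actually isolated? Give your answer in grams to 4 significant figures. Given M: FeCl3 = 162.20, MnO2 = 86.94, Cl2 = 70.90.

Pure MnO2 = 81.67 × 0.8810 = 71.951 g.
n(MnO2) = 71.951 / 86.94 = 0.82760 mol.
Step 1 (MnO2:Cl2 = 1:1): theoretical n(Cl2) = 0.82760 mol; at 64.79% yield, n(Cl2) = 0.53620 mol.
Step 2 (Cl2:FeCl3 = 3:2): theoretical n(FeCl3) = 0.35747 mol, so theoretical mass = 0.35747 × 162.20 = 57.981 g.
At 71.98% yield, actual mass of FeCl3 = 57.981 × 0.7198 = 41.735 g.

41.73 g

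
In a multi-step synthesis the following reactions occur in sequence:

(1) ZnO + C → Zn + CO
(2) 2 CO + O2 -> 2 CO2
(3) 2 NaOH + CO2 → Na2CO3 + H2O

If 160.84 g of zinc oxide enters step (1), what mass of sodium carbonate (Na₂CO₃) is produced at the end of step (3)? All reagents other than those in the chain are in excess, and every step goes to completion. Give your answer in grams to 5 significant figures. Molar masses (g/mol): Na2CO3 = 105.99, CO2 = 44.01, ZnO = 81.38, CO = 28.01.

209.48 g

n(ZnO) = 160.84 / 81.38 = 1.97641 mol.
Reaction (1): ZnO→CO ratio 1:1 ⇒ n(CO) = 1.97641 mol.
Reaction (2): CO→CO2 ratio 2:2 ⇒ n(CO2) = 1.97641 mol.
Reaction (3): CO2→Na2CO3 ratio 1:1 ⇒ n(Na2CO3) = 1.97641 mol.
Mass of Na2CO3 = 1.97641 × 105.99 = 209.479 g.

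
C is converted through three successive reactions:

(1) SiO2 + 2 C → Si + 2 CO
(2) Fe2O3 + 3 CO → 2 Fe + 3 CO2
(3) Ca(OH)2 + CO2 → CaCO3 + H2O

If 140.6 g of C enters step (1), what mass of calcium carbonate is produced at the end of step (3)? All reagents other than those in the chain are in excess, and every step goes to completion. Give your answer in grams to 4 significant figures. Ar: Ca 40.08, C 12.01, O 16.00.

M(C) = 12.01 g/mol.
M(CaCO3) = 40.08 + 12.01 + 3(16.00) = 100.09 g/mol.
n(C) = 140.6 / 12.01 = 11.707 mol.
Reaction (1): C→CO ratio 2:2 ⇒ n(CO) = 11.707 mol.
Reaction (2): CO→CO2 ratio 3:3 ⇒ n(CO2) = 11.707 mol.
Reaction (3): CO2→CaCO3 ratio 1:1 ⇒ n(CaCO3) = 11.707 mol.
Mass of CaCO3 = 11.707 × 100.09 = 1171.7 g.

1172 g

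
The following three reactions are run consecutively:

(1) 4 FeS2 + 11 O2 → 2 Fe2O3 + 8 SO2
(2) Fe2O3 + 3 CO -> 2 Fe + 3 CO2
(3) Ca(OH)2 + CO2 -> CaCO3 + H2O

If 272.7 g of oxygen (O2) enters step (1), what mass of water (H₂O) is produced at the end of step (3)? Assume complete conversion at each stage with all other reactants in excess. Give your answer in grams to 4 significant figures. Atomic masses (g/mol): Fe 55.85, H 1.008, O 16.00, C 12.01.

M(O2) = 2(16.00) = 32.00 g/mol.
M(H2O) = 2(1.008) + 16.00 = 18.016 g/mol.
n(O2) = 272.7 / 32.00 = 8.5219 mol.
Reaction (1): O2→Fe2O3 ratio 11:2 ⇒ n(Fe2O3) = 1.5494 mol.
Reaction (2): Fe2O3→CO2 ratio 1:3 ⇒ n(CO2) = 4.6483 mol.
Reaction (3): CO2→H2O ratio 1:1 ⇒ n(H2O) = 4.6483 mol.
Mass of H2O = 4.6483 × 18.016 = 83.744 g.

83.74 g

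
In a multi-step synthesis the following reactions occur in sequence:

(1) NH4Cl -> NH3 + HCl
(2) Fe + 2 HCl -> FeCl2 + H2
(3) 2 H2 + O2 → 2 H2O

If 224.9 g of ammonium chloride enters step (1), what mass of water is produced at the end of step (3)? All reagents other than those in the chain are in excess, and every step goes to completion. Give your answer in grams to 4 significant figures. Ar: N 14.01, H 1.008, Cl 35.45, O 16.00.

37.87 g

M(NH4Cl) = 14.01 + 4(1.008) + 35.45 = 53.492 g/mol.
M(H2O) = 2(1.008) + 16.00 = 18.016 g/mol.
n(NH4Cl) = 224.9 / 53.492 = 4.2044 mol.
Reaction (1): NH4Cl→HCl ratio 1:1 ⇒ n(HCl) = 4.2044 mol.
Reaction (2): HCl→H2 ratio 2:1 ⇒ n(H2) = 2.1022 mol.
Reaction (3): H2→H2O ratio 2:2 ⇒ n(H2O) = 2.1022 mol.
Mass of H2O = 2.1022 × 18.016 = 37.873 g.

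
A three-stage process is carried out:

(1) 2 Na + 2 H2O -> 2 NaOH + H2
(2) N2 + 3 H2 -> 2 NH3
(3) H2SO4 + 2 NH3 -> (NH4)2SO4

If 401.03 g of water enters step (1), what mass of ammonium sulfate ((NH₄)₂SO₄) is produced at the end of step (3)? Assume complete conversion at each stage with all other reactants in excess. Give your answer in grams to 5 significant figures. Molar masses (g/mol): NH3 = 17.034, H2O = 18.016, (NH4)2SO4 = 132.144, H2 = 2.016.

n(H2O) = 401.03 / 18.016 = 22.2597 mol.
Reaction (1): H2O→H2 ratio 2:1 ⇒ n(H2) = 11.1298 mol.
Reaction (2): H2→NH3 ratio 3:2 ⇒ n(NH3) = 7.41989 mol.
Reaction (3): NH3→(NH4)2SO4 ratio 2:1 ⇒ n((NH4)2SO4) = 3.70994 mol.
Mass of (NH4)2SO4 = 3.70994 × 132.144 = 490.247 g.

490.25 g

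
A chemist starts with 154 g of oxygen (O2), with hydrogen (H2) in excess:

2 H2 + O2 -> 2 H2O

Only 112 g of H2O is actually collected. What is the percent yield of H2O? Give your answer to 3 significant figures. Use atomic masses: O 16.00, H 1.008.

64.6 %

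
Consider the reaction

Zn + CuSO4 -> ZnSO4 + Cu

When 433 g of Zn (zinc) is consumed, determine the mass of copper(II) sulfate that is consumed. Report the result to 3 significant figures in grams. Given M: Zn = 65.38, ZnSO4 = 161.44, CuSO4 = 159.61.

1060 g

n(Zn) = 433.0 g / 65.38 g/mol = 6.623 mol.
From the equation the Zn:CuSO4 mole ratio is 1:1, so n(CuSO4) = 6.623 × 1/1 = 6.623 mol.
Mass of CuSO4 = 6.623 mol × 159.61 g/mol = 1057 g.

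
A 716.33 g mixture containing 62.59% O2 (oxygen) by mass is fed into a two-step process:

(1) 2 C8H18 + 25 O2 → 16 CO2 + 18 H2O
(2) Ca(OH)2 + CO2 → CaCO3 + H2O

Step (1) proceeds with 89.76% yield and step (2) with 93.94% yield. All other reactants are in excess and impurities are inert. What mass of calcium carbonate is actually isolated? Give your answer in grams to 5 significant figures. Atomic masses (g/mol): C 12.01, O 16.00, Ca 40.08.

756.78 g

Pure O2 = 716.33 × 0.6259 = 448.351 g.
M(O2) = 2(16.00) = 32.00 g/mol.
M(CaCO3) = 40.08 + 12.01 + 3(16.00) = 100.09 g/mol.
n(O2) = 448.351 / 32.00 = 14.0110 mol.
Step 1 (O2:CO2 = 25:16): theoretical n(CO2) = 8.96702 mol; at 89.76% yield, n(CO2) = 8.04880 mol.
Step 2 (CO2:CaCO3 = 1:1): theoretical n(CaCO3) = 8.04880 mol, so theoretical mass = 8.04880 × 100.09 = 805.604 g.
At 93.94% yield, actual mass of CaCO3 = 805.604 × 0.9394 = 756.784 g.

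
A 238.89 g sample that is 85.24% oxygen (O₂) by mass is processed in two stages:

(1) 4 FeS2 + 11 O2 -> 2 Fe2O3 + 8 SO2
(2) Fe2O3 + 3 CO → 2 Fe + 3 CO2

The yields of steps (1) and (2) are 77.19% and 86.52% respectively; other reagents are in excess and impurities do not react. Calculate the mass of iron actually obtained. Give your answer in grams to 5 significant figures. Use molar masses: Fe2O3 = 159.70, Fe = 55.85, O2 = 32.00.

Pure O2 = 238.89 × 0.8524 = 203.630 g.
n(O2) = 203.630 / 32.00 = 6.36343 mol.
Step 1 (O2:Fe2O3 = 11:2): theoretical n(Fe2O3) = 1.15699 mol; at 77.19% yield, n(Fe2O3) = 0.893079 mol.
Step 2 (Fe2O3:Fe = 1:2): theoretical n(Fe) = 1.78616 mol, so theoretical mass = 1.78616 × 55.85 = 99.7569 g.
At 86.52% yield, actual mass of Fe = 99.7569 × 0.8652 = 86.3097 g.

86.310 g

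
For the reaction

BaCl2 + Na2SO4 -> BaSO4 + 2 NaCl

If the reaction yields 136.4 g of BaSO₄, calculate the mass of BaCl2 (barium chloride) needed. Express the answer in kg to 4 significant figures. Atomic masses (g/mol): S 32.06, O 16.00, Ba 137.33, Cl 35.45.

0.1217 kg

M(BaSO4) = 137.33 + 32.06 + 4(16.00) = 233.39 g/mol.
M(BaCl2) = 137.33 + 2(35.45) = 208.23 g/mol.
n(BaSO4) = 136.40 g / 233.39 g/mol = 0.58443 mol.
From the equation the BaSO4:BaCl2 mole ratio is 1:1, so n(BaCl2) = 0.58443 × 1/1 = 0.58443 mol.
Mass of BaCl2 = 0.58443 mol × 208.23 g/mol = 121.70 g.
Converting to kg: 121.70 g = 0.1217 kg.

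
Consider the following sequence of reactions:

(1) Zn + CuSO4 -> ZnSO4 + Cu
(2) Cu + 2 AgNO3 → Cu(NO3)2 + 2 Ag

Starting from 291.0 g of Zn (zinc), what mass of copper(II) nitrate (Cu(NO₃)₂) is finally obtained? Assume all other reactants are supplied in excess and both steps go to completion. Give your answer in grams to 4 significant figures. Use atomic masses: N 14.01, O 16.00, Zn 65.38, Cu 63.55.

M(Zn) = 65.38 g/mol.
M(Cu(NO3)2) = 63.55 + 2(14.01) + 6(16.00) = 187.57 g/mol.
n(Zn) = 291.00 / 65.38 = 4.4509 mol.
Step 1 gives a 1:1 ratio of Zn to Cu, so n(Cu) = 4.4509 mol.
In step 2 the Cu:Cu(NO3)2 ratio is 1:1, so n(Cu(NO3)2) = 4.4509 mol.
Mass of Cu(NO3)2 = 4.4509 × 187.57 = 834.86 g.

834.9 g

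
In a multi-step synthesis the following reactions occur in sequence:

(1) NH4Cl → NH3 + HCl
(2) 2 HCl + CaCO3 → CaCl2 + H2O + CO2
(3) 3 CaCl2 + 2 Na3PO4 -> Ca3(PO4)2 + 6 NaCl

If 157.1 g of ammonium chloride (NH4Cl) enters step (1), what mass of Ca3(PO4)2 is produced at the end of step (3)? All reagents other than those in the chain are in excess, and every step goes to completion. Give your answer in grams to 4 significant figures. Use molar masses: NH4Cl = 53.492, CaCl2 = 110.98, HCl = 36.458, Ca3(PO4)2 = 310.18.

151.8 g

n(NH4Cl) = 157.1 / 53.492 = 2.9369 mol.
Reaction (1): NH4Cl→HCl ratio 1:1 ⇒ n(HCl) = 2.9369 mol.
Reaction (2): HCl→CaCl2 ratio 2:1 ⇒ n(CaCl2) = 1.4684 mol.
Reaction (3): CaCl2→Ca3(PO4)2 ratio 3:1 ⇒ n(Ca3(PO4)2) = 0.48948 mol.
Mass of Ca3(PO4)2 = 0.48948 × 310.18 = 151.83 g.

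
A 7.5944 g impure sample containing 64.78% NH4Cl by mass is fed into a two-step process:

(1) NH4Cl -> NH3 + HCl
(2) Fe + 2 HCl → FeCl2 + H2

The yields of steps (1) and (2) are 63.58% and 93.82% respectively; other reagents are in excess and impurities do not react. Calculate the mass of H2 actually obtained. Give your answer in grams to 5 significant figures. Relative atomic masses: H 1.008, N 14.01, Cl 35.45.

0.055300 g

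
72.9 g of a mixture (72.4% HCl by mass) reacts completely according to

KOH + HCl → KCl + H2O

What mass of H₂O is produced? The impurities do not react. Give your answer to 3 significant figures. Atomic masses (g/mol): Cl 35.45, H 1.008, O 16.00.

Mass of pure HCl = 72.9 g × 0.724 = 52.78 g.
M(HCl) = 1.008 + 35.45 = 36.458 g/mol.
M(H2O) = 2(1.008) + 16.00 = 18.016 g/mol.
n(HCl) = 52.78 g / 36.458 g/mol = 1.448 mol.
From the equation the HCl:H2O mole ratio is 1:1, so n(H2O) = 1.448 × 1/1 = 1.448 mol.
Mass of H2O = 1.448 mol × 18.016 g/mol = 26.08 g.

26.1 g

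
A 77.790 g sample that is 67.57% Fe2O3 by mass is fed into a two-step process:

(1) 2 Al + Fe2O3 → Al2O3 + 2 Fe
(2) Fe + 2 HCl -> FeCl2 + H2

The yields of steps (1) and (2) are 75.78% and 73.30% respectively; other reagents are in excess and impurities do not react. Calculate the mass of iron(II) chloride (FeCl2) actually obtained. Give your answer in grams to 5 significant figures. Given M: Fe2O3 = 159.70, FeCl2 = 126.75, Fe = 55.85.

46.346 g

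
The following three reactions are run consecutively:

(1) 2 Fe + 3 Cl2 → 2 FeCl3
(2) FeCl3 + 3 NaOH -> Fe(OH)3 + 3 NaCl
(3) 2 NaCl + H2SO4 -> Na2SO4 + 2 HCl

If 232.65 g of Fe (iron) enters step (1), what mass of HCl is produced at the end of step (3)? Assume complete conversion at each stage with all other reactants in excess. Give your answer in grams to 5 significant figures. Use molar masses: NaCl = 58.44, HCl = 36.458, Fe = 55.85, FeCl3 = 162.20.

455.61 g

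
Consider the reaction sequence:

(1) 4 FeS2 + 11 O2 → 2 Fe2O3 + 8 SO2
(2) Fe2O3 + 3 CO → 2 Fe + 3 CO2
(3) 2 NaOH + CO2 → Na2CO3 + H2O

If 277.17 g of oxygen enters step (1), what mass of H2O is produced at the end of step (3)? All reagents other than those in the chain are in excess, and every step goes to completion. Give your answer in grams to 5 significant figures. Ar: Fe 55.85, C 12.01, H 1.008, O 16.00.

85.116 g

M(O2) = 2(16.00) = 32.00 g/mol.
M(H2O) = 2(1.008) + 16.00 = 18.016 g/mol.
n(O2) = 277.17 / 32.00 = 8.66156 mol.
Reaction (1): O2→Fe2O3 ratio 11:2 ⇒ n(Fe2O3) = 1.57483 mol.
Reaction (2): Fe2O3→CO2 ratio 1:3 ⇒ n(CO2) = 4.72449 mol.
Reaction (3): CO2→H2O ratio 1:1 ⇒ n(H2O) = 4.72449 mol.
Mass of H2O = 4.72449 × 18.016 = 85.1164 g.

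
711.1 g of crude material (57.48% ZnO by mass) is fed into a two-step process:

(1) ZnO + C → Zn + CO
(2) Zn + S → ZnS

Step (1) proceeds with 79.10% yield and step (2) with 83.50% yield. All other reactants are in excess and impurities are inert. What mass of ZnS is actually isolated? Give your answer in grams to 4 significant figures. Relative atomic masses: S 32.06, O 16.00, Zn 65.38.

323.2 g

Pure ZnO = 711.1 × 0.5748 = 408.74 g.
M(ZnO) = 65.38 + 16.00 = 81.38 g/mol.
M(ZnS) = 65.38 + 32.06 = 97.44 g/mol.
n(ZnO) = 408.74 / 81.38 = 5.0226 mol.
Step 1 (ZnO:Zn = 1:1): theoretical n(Zn) = 5.0226 mol; at 79.10% yield, n(Zn) = 3.9729 mol.
Step 2 (Zn:ZnS = 1:1): theoretical n(ZnS) = 3.9729 mol, so theoretical mass = 3.9729 × 97.44 = 387.12 g.
At 83.50% yield, actual mass of ZnS = 387.12 × 0.8350 = 323.24 g.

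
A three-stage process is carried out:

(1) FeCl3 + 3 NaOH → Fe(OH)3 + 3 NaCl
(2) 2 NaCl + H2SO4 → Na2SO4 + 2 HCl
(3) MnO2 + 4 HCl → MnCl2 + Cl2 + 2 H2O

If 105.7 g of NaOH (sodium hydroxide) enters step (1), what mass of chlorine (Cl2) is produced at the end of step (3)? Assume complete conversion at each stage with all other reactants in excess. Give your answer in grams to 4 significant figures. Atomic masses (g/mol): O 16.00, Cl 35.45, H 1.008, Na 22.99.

46.84 g

M(NaOH) = 22.99 + 16.00 + 1.008 = 39.998 g/mol.
M(Cl2) = 2(35.45) = 70.90 g/mol.
n(NaOH) = 105.7 / 39.998 = 2.6426 mol.
Reaction (1): NaOH→NaCl ratio 3:3 ⇒ n(NaCl) = 2.6426 mol.
Reaction (2): NaCl→HCl ratio 2:2 ⇒ n(HCl) = 2.6426 mol.
Reaction (3): HCl→Cl2 ratio 4:1 ⇒ n(Cl2) = 0.66066 mol.
Mass of Cl2 = 0.66066 × 70.90 = 46.841 g.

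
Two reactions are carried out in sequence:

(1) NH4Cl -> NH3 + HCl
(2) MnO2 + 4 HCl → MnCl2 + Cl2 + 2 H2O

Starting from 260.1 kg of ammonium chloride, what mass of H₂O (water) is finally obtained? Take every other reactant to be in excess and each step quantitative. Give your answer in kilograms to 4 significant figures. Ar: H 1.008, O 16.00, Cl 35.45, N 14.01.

43.80 kg

M(NH4Cl) = 14.01 + 4(1.008) + 35.45 = 53.492 g/mol.
M(H2O) = 2(1.008) + 16.00 = 18.016 g/mol.
260.1 kg = 260100 g.
n(NH4Cl) = 260100 / 53.492 = 4862.4 mol.
Step 1 gives a 1:1 ratio of NH4Cl to HCl, so n(HCl) = 4862.4 mol.
In step 2 the HCl:H2O ratio is 4:2, so n(H2O) = 2431.2 mol.
Mass of H2O = 2431.2 × 18.016 = 43801 g = 43.80 kg.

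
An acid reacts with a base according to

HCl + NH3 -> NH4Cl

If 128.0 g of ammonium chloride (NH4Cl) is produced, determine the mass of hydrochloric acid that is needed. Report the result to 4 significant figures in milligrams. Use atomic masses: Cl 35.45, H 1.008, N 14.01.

87240 mg

M(NH4Cl) = 14.01 + 4(1.008) + 35.45 = 53.492 g/mol.
M(HCl) = 1.008 + 35.45 = 36.458 g/mol.
n(NH4Cl) = 128.00 g / 53.492 g/mol = 2.3929 mol.
From the equation the NH4Cl:HCl mole ratio is 1:1, so n(HCl) = 2.3929 × 1/1 = 2.3929 mol.
Mass of HCl = 2.3929 mol × 36.458 g/mol = 87.240 g.
Converting to mg: 87.240 g = 87240 mg.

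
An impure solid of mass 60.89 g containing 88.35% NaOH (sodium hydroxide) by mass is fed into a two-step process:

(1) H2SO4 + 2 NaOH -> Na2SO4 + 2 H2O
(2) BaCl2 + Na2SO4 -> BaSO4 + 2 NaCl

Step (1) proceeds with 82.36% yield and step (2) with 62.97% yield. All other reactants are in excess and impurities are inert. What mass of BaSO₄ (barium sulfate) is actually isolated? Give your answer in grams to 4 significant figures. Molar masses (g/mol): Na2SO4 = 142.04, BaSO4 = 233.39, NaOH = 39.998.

81.40 g

Pure NaOH = 60.89 × 0.8835 = 53.796 g.
n(NaOH) = 53.796 / 39.998 = 1.3450 mol.
Step 1 (NaOH:Na2SO4 = 2:1): theoretical n(Na2SO4) = 0.67249 mol; at 82.36% yield, n(Na2SO4) = 0.55386 mol.
Step 2 (Na2SO4:BaSO4 = 1:1): theoretical n(BaSO4) = 0.55386 mol, so theoretical mass = 0.55386 × 233.39 = 129.27 g.
At 62.97% yield, actual mass of BaSO4 = 129.27 × 0.6297 = 81.399 g.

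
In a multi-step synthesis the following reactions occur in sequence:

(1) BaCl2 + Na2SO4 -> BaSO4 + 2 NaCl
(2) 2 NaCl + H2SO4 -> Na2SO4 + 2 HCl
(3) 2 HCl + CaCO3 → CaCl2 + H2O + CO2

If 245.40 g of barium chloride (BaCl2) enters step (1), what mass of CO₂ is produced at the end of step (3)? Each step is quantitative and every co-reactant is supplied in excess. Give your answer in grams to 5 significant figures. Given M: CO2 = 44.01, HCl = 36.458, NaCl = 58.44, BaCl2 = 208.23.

51.866 g

n(BaCl2) = 245.40 / 208.23 = 1.17850 mol.
Reaction (1): BaCl2→NaCl ratio 1:2 ⇒ n(NaCl) = 2.35701 mol.
Reaction (2): NaCl→HCl ratio 2:2 ⇒ n(HCl) = 2.35701 mol.
Reaction (3): HCl→CO2 ratio 2:1 ⇒ n(CO2) = 1.17850 mol.
Mass of CO2 = 1.17850 × 44.01 = 51.8660 g.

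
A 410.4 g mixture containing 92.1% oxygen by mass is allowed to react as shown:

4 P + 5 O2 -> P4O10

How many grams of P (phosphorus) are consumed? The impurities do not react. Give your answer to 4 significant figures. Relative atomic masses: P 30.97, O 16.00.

Mass of pure O2 = 410.4 g × 0.921 = 377.98 g.
M(O2) = 2(16.00) = 32.00 g/mol.
M(P) = 30.97 g/mol.
n(O2) = 377.98 g / 32.00 g/mol = 11.812 mol.
From the equation the O2:P mole ratio is 5:4, so n(P) = 11.812 × 4/5 = 9.4495 mol.
Mass of P = 9.4495 mol × 30.97 g/mol = 292.65 g.

292.6 g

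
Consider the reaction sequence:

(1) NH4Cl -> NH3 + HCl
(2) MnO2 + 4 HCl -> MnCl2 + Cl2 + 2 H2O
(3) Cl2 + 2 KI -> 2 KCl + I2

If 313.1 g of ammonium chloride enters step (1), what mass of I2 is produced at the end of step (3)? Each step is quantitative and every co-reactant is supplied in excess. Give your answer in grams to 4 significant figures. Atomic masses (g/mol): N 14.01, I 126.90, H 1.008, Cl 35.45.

M(NH4Cl) = 14.01 + 4(1.008) + 35.45 = 53.492 g/mol.
M(I2) = 2(126.90) = 253.80 g/mol.
n(NH4Cl) = 313.1 / 53.492 = 5.8532 mol.
Reaction (1): NH4Cl→HCl ratio 1:1 ⇒ n(HCl) = 5.8532 mol.
Reaction (2): HCl→Cl2 ratio 4:1 ⇒ n(Cl2) = 1.4633 mol.
Reaction (3): Cl2→I2 ratio 1:1 ⇒ n(I2) = 1.4633 mol.
Mass of I2 = 1.4633 × 253.80 = 371.39 g.

371.4 g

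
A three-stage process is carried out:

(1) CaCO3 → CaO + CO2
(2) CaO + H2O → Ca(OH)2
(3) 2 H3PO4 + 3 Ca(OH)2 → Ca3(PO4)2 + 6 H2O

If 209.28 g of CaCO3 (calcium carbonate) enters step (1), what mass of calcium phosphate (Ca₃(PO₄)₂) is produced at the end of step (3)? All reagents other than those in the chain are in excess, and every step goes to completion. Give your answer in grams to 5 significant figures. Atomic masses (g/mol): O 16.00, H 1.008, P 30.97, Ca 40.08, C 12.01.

216.19 g

M(CaCO3) = 40.08 + 12.01 + 3(16.00) = 100.09 g/mol.
M(Ca3(PO4)2) = 3(40.08) + 2(30.97) + 8(16.00) = 310.18 g/mol.
n(CaCO3) = 209.28 / 100.09 = 2.09092 mol.
Reaction (1): CaCO3→CaO ratio 1:1 ⇒ n(CaO) = 2.09092 mol.
Reaction (2): CaO→Ca(OH)2 ratio 1:1 ⇒ n(Ca(OH)2) = 2.09092 mol.
Reaction (3): Ca(OH)2→Ca3(PO4)2 ratio 3:1 ⇒ n(Ca3(PO4)2) = 0.696973 mol.
Mass of Ca3(PO4)2 = 0.696973 × 310.18 = 216.187 g.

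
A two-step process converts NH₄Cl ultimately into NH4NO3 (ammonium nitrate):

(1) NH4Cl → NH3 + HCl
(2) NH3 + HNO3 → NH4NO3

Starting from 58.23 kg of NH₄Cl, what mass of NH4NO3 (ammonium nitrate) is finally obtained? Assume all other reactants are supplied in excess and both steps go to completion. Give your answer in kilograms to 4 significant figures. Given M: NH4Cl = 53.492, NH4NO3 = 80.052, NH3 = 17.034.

58.23 kg = 58230 g.
n(NH4Cl) = 58230 / 53.492 = 1088.6 mol.
Step 1 gives a 1:1 ratio of NH4Cl to NH3, so n(NH3) = 1088.6 mol.
In step 2 the NH3:NH4NO3 ratio is 1:1, so n(NH4NO3) = 1088.6 mol.
Mass of NH4NO3 = 1088.6 × 80.052 = 87143 g = 87.14 kg.

87.14 kg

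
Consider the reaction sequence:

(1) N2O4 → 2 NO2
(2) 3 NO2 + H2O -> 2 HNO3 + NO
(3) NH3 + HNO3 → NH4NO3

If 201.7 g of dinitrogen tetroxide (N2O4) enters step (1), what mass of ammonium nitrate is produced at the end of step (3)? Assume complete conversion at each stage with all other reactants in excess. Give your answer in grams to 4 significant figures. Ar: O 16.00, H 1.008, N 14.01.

234.0 g

M(N2O4) = 2(14.01) + 4(16.00) = 92.02 g/mol.
M(NH4NO3) = 2(14.01) + 4(1.008) + 3(16.00) = 80.052 g/mol.
n(N2O4) = 201.7 / 92.02 = 2.1919 mol.
Reaction (1): N2O4→NO2 ratio 1:2 ⇒ n(NO2) = 4.3838 mol.
Reaction (2): NO2→HNO3 ratio 3:2 ⇒ n(HNO3) = 2.9226 mol.
Reaction (3): HNO3→NH4NO3 ratio 1:1 ⇒ n(NH4NO3) = 2.9226 mol.
Mass of NH4NO3 = 2.9226 × 80.052 = 233.96 g.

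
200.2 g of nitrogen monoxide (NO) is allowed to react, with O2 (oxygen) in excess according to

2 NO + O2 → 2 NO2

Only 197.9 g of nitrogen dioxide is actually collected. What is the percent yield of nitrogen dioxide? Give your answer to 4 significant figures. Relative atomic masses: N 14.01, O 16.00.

M(NO) = 14.01 + 16.00 = 30.01 g/mol.
M(NO2) = 14.01 + 2(16.00) = 46.01 g/mol.
n(NO) = 200.20 g / 30.01 g/mol = 6.6711 mol.
From the equation the NO:NO2 mole ratio is 2:2, so n(NO2) = 6.6711 × 2/2 = 6.6711 mol.
Mass of NO2 = 6.6711 mol × 46.01 g/mol = 306.94 g.
This is the theoretical yield. Percent yield = 197.9 g / 306.94 g × 100% = 64.476%.

64.48 %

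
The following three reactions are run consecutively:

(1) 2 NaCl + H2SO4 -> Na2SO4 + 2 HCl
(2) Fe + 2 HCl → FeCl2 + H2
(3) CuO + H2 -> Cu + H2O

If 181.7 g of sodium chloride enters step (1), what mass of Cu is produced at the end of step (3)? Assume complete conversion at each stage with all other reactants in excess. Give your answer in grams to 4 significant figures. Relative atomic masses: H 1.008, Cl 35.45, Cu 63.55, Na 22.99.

M(NaCl) = 22.99 + 35.45 = 58.44 g/mol.
M(Cu) = 63.55 g/mol.
n(NaCl) = 181.7 / 58.44 = 3.1092 mol.
Reaction (1): NaCl→HCl ratio 2:2 ⇒ n(HCl) = 3.1092 mol.
Reaction (2): HCl→H2 ratio 2:1 ⇒ n(H2) = 1.5546 mol.
Reaction (3): H2→Cu ratio 1:1 ⇒ n(Cu) = 1.5546 mol.
Mass of Cu = 1.5546 × 63.55 = 98.794 g.

98.79 g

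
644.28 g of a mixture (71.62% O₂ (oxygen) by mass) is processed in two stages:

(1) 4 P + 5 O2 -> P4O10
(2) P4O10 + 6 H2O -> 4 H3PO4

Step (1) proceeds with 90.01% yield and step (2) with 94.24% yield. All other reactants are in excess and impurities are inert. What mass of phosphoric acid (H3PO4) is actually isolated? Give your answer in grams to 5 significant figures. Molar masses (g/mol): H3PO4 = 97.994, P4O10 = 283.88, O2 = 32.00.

Pure O2 = 644.28 × 0.7162 = 461.433 g.
n(O2) = 461.433 / 32.00 = 14.4198 mol.
Step 1 (O2:P4O10 = 5:1): theoretical n(P4O10) = 2.88396 mol; at 90.01% yield, n(P4O10) = 2.59585 mol.
Step 2 (P4O10:H3PO4 = 1:4): theoretical n(H3PO4) = 10.3834 mol, so theoretical mass = 10.3834 × 97.994 = 1017.51 g.
At 94.24% yield, actual mass of H3PO4 = 1017.51 × 0.9424 = 958.903 g.

958.90 g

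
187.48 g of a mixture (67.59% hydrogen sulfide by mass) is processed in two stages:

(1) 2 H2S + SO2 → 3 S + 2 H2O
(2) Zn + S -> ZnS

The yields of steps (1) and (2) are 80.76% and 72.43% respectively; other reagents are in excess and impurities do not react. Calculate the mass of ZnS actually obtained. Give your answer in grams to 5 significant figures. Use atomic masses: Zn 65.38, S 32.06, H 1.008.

Pure H2S = 187.48 × 0.6759 = 126.718 g.
M(H2S) = 2(1.008) + 32.06 = 34.076 g/mol.
M(ZnS) = 65.38 + 32.06 = 97.44 g/mol.
n(H2S) = 126.718 / 34.076 = 3.71868 mol.
Step 1 (H2S:S = 2:3): theoretical n(S) = 5.57802 mol; at 80.76% yield, n(S) = 4.50481 mol.
Step 2 (S:ZnS = 1:1): theoretical n(ZnS) = 4.50481 mol, so theoretical mass = 4.50481 × 97.44 = 438.949 g.
At 72.43% yield, actual mass of ZnS = 438.949 × 0.7243 = 317.930 g.

317.93 g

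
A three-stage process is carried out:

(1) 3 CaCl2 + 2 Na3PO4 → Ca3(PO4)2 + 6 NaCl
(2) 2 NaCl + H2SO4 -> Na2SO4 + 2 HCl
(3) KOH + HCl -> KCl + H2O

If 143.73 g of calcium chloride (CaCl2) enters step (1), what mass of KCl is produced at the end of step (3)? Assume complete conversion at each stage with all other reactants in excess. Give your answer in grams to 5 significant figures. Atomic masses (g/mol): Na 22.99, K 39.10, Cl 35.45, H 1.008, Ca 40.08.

193.10 g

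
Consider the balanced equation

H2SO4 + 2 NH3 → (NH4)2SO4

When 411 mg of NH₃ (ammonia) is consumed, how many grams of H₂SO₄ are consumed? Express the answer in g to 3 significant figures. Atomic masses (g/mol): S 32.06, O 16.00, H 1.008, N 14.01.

M(NH3) = 14.01 + 3(1.008) = 17.034 g/mol.
M(H2SO4) = 2(1.008) + 32.06 + 4(16.00) = 98.076 g/mol.
Convert: 411 mg = 0.4110 g.
n(NH3) = 0.4110 g / 17.034 g/mol = 0.02413 mol.
From the equation the NH3:H2SO4 mole ratio is 2:1, so n(H2SO4) = 0.02413 × 1/2 = 0.01206 mol.
Mass of H2SO4 = 0.01206 mol × 98.076 g/mol = 1.183 g.

1.18 g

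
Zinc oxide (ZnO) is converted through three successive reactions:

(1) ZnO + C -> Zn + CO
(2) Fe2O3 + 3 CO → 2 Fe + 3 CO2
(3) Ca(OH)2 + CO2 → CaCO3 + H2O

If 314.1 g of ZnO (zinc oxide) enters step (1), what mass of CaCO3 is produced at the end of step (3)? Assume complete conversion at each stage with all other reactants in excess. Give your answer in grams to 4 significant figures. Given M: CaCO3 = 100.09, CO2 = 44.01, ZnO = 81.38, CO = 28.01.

386.3 g

n(ZnO) = 314.1 / 81.38 = 3.8597 mol.
Reaction (1): ZnO→CO ratio 1:1 ⇒ n(CO) = 3.8597 mol.
Reaction (2): CO→CO2 ratio 3:3 ⇒ n(CO2) = 3.8597 mol.
Reaction (3): CO2→CaCO3 ratio 1:1 ⇒ n(CaCO3) = 3.8597 mol.
Mass of CaCO3 = 3.8597 × 100.09 = 386.31 g.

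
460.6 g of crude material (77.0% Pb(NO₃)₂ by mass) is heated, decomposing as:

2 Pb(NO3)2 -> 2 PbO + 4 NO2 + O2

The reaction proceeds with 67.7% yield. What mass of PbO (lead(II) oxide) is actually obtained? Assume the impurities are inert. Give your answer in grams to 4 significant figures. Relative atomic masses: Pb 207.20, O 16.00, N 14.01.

161.8 g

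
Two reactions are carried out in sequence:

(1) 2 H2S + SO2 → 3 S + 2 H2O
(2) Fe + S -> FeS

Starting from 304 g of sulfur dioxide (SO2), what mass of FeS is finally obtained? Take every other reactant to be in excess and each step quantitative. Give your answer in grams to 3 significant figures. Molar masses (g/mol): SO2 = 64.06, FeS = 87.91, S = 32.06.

1250 g

n(SO2) = 304.0 / 64.06 = 4.746 mol.
Step 1 gives a 1:3 ratio of SO2 to S, so n(S) = 14.24 mol.
In step 2 the S:FeS ratio is 1:1, so n(FeS) = 14.24 mol.
Mass of FeS = 14.24 × 87.91 = 1252 g.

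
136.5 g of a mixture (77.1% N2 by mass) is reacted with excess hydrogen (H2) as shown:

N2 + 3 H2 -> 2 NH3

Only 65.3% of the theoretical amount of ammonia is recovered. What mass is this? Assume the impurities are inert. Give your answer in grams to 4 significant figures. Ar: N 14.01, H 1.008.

Pure N2 available = 136.5 g × 0.771 = 105.24 g.
M(N2) = 2(14.01) = 28.02 g/mol.
M(NH3) = 14.01 + 3(1.008) = 17.034 g/mol.
n(N2) = 105.24 g / 28.02 g/mol = 3.7559 mol.
From the equation the N2:NH3 mole ratio is 1:2, so n(NH3) = 3.7559 × 2/1 = 7.5119 mol.
Mass of NH3 = 7.5119 mol × 17.034 g/mol = 127.96 g.
Actual mass collected = 127.96 g × 0.653 = 83.556 g.

83.56 g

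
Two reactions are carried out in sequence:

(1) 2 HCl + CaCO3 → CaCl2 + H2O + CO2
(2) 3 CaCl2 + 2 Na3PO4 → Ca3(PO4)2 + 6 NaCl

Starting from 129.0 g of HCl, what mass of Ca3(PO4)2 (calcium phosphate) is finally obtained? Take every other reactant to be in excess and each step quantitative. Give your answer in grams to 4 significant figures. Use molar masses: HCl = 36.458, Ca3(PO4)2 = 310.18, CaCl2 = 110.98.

n(HCl) = 129.00 / 36.458 = 3.5383 mol.
Step 1 gives a 2:1 ratio of HCl to CaCl2, so n(CaCl2) = 1.7692 mol.
In step 2 the CaCl2:Ca3(PO4)2 ratio is 3:1, so n(Ca3(PO4)2) = 0.58972 mol.
Mass of Ca3(PO4)2 = 0.58972 × 310.18 = 182.92 g.

182.9 g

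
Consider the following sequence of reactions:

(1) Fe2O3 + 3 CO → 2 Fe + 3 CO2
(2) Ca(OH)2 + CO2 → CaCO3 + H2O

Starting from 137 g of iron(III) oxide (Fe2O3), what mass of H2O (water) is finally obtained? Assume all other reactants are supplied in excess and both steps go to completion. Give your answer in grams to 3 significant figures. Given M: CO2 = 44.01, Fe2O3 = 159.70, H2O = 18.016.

n(Fe2O3) = 137.0 / 159.70 = 0.8579 mol.
Step 1 gives a 1:3 ratio of Fe2O3 to CO2, so n(CO2) = 2.574 mol.
In step 2 the CO2:H2O ratio is 1:1, so n(H2O) = 2.574 mol.
Mass of H2O = 2.574 × 18.016 = 46.37 g.

46.4 g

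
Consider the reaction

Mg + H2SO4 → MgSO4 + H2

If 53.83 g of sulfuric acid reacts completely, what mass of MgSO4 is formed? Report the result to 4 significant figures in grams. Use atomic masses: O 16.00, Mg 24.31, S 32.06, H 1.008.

M(H2SO4) = 2(1.008) + 32.06 + 4(16.00) = 98.076 g/mol.
M(MgSO4) = 24.31 + 32.06 + 4(16.00) = 120.37 g/mol.
n(H2SO4) = 53.830 g / 98.076 g/mol = 0.54886 mol.
From the equation the H2SO4:MgSO4 mole ratio is 1:1, so n(MgSO4) = 0.54886 × 1/1 = 0.54886 mol.
Mass of MgSO4 = 0.54886 mol × 120.37 g/mol = 66.066 g.

66.07 g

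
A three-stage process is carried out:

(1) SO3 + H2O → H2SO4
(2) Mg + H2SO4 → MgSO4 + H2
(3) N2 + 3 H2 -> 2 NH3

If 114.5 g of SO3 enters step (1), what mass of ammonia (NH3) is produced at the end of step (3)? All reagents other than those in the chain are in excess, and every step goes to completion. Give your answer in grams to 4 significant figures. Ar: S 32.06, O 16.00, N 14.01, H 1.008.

16.24 g

M(SO3) = 32.06 + 3(16.00) = 80.06 g/mol.
M(NH3) = 14.01 + 3(1.008) = 17.034 g/mol.
n(SO3) = 114.5 / 80.06 = 1.4302 mol.
Reaction (1): SO3→H2SO4 ratio 1:1 ⇒ n(H2SO4) = 1.4302 mol.
Reaction (2): H2SO4→H2 ratio 1:1 ⇒ n(H2) = 1.4302 mol.
Reaction (3): H2→NH3 ratio 3:2 ⇒ n(NH3) = 0.95345 mol.
Mass of NH3 = 0.95345 × 17.034 = 16.241 g.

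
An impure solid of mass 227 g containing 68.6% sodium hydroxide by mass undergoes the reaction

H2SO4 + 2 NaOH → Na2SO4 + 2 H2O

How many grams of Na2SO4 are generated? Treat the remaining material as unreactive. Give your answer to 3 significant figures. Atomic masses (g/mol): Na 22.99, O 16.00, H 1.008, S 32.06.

276 g

Mass of pure NaOH = 227 g × 0.686 = 155.7 g.
M(NaOH) = 22.99 + 16.00 + 1.008 = 39.998 g/mol.
M(Na2SO4) = 2(22.99) + 32.06 + 4(16.00) = 142.04 g/mol.
n(NaOH) = 155.7 g / 39.998 g/mol = 3.893 mol.
From the equation the NaOH:Na2SO4 mole ratio is 2:1, so n(Na2SO4) = 3.893 × 1/2 = 1.947 mol.
Mass of Na2SO4 = 1.947 mol × 142.04 g/mol = 276.5 g.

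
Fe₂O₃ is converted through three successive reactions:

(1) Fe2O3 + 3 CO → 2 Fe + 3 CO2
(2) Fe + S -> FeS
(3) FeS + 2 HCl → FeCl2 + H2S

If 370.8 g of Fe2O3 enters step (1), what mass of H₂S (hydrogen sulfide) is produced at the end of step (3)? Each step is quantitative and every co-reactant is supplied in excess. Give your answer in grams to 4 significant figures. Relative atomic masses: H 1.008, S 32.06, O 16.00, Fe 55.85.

158.2 g

M(Fe2O3) = 2(55.85) + 3(16.00) = 159.70 g/mol.
M(H2S) = 2(1.008) + 32.06 = 34.076 g/mol.
n(Fe2O3) = 370.8 / 159.70 = 2.3219 mol.
Reaction (1): Fe2O3→Fe ratio 1:2 ⇒ n(Fe) = 4.6437 mol.
Reaction (2): Fe→FeS ratio 1:1 ⇒ n(FeS) = 4.6437 mol.
Reaction (3): FeS→H2S ratio 1:1 ⇒ n(H2S) = 4.6437 mol.
Mass of H2S = 4.6437 × 34.076 = 158.24 g.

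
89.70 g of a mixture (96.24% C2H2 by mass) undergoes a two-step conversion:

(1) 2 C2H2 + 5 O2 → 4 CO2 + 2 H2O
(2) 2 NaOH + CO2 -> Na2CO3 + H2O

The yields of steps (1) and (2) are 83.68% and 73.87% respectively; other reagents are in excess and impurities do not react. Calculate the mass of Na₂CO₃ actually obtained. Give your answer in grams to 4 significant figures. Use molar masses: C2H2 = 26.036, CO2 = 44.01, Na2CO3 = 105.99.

434.5 g

Pure C2H2 = 89.70 × 0.9624 = 86.327 g.
n(C2H2) = 86.327 / 26.036 = 3.3157 mol.
Step 1 (C2H2:CO2 = 2:4): theoretical n(CO2) = 6.6314 mol; at 83.68% yield, n(CO2) = 5.5491 mol.
Step 2 (CO2:Na2CO3 = 1:1): theoretical n(Na2CO3) = 5.5491 mol, so theoretical mass = 5.5491 × 105.99 = 588.15 g.
At 73.87% yield, actual mass of Na2CO3 = 588.15 × 0.7387 = 434.47 g.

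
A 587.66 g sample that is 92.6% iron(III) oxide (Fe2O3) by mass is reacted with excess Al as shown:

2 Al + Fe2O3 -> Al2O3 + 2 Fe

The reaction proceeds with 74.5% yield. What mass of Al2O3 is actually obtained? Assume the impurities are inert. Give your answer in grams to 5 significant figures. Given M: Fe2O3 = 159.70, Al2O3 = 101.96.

258.83 g

Pure Fe2O3 available = 587.66 g × 0.926 = 544.173 g.
n(Fe2O3) = 544.173 g / 159.70 g/mol = 3.40747 mol.
From the equation the Fe2O3:Al2O3 mole ratio is 1:1, so n(Al2O3) = 3.40747 × 1/1 = 3.40747 mol.
Mass of Al2O3 = 3.40747 mol × 101.96 g/mol = 347.426 g.
Actual mass collected = 347.426 g × 0.745 = 258.832 g.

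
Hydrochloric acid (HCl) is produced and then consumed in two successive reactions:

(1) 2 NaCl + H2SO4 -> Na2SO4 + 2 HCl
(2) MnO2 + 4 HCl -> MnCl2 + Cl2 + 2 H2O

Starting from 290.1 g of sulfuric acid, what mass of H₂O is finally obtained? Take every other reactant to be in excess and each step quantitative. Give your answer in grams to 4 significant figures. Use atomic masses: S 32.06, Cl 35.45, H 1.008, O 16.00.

53.29 g

M(H2SO4) = 2(1.008) + 32.06 + 4(16.00) = 98.076 g/mol.
M(H2O) = 2(1.008) + 16.00 = 18.016 g/mol.
n(H2SO4) = 290.10 / 98.076 = 2.9579 mol.
Step 1 gives a 1:2 ratio of H2SO4 to HCl, so n(HCl) = 5.9158 mol.
In step 2 the HCl:H2O ratio is 4:2, so n(H2O) = 2.9579 mol.
Mass of H2O = 2.9579 × 18.016 = 53.290 g.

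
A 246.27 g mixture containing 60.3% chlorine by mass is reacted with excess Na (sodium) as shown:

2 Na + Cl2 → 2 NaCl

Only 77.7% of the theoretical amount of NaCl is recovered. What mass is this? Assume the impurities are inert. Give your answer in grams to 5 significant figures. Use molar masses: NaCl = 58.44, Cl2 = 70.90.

190.21 g

Pure Cl2 available = 246.27 g × 0.603 = 148.501 g.
n(Cl2) = 148.501 g / 70.90 g/mol = 2.09451 mol.
From the equation the Cl2:NaCl mole ratio is 1:2, so n(NaCl) = 2.09451 × 2/1 = 4.18902 mol.
Mass of NaCl = 4.18902 mol × 58.44 g/mol = 244.806 g.
Actual mass collected = 244.806 g × 0.777 = 190.215 g.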